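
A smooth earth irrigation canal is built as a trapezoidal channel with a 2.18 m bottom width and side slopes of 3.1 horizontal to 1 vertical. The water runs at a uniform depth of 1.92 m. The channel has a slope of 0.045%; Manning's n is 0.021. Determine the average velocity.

V = 1.05 m/s

With bottom width b = 2.18 m and side slope z = 3.1: A = (b + zy)y = (2.18 + 3.1×1.92)×1.92 = 15.61 m²; P = b + 2y√(1+z²) = 2.18 + 2×1.92×3.257 = 14.69 m.
Hydraulic radius R = A/P = 15.61/14.69 = 1.063 m.
From Manning's equation, V = (1/n) R^(2/3) S^(1/2) = (1/0.021) × 1.063^(2/3) × 0.00045^(1/2) = 1.05 m/s.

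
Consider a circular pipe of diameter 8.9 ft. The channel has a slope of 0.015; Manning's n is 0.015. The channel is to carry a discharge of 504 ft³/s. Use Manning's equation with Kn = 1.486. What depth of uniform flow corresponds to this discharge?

Manning's equation rearranged: A R^(2/3) = nQ / (1.486·√S) = 0.015 × 504 / (1.486 × √0.015) = 41.54.
At y = 4.46 ft: A R^(2/3) = 53.22 — high.
At y = 2.97 ft: A R^(2/3) = 25.47 — low.
At y = 3.87 ft: A R^(2/3) = 41.55 — matches.

y_n = 3.87 ft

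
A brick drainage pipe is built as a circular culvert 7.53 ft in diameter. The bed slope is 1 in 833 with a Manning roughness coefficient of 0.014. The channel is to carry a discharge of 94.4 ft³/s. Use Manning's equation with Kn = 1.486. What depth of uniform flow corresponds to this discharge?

y_n = 3.21 ft

Manning's equation rearranged: A R^(2/3) = nQ / (1.486·√S) = 0.014 × 94.4 / (1.486 × √0.0012) = 25.67.
Try y = 3.52 ft: A R^(2/3) = 30.23 — too large.
Try y = 2.39 ft: A R^(2/3) = 14.82 — too small.
Try y = 3.21 ft: A R^(2/3) = 25.68 — matches.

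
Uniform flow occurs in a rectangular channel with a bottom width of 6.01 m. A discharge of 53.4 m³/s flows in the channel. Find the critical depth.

y_c = 2 m

For a rectangular channel, critical depth y_c = (q²/g)^(1/3) where q = Q/b = 53.4/6.01 = 8.885 m²/s.
So y_c = (8.885²/9.81)^(1/3) = 2 m.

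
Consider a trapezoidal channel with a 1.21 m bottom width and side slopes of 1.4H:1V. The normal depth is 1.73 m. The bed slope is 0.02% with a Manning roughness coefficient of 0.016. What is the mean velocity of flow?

V = 0.81 m/s

With bottom width b = 1.21 m and side slope z = 1.4: A = (b + zy)y = (1.21 + 1.4×1.73)×1.73 = 6.283 m²; P = b + 2y√(1+z²) = 1.21 + 2×1.73×1.72 = 7.163 m.
Hydraulic radius R = A/P = 6.283/7.163 = 0.8772 m.
From Manning's equation, V = (1/n) R^(2/3) S^(1/2) = (1/0.016) × 0.8772^(2/3) × 0.0002^(1/2) = 0.81 m/s.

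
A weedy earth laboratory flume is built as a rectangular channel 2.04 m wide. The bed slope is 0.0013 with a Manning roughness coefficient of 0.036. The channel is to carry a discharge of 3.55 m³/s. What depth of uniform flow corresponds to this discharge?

y_n = 2.21 m

Manning's equation rearranged: A R^(2/3) = nQ / (1·√S) = 0.036 × 3.55 / (√0.0013) = 3.545.
Trying y = 2.57 m: A R^(2/3) = 4.251 — over.
Trying y = 1.87 m: A R^(2/3) = 2.892 — short.
Trying y = 2.21 m: A R^(2/3) = 3.547 — close enough.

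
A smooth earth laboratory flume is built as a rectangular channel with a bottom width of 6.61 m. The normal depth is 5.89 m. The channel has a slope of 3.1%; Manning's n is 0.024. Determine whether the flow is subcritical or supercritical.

supercritical

Flow area A = b·y = 6.61 × 5.89 = 38.93 m². Wetted perimeter P = b + 2y = 6.61 + 2×5.89 = 18.39 m.
Hydraulic radius R = A/P = 38.93/18.39 = 2.117 m.
V = (1/n) R^(2/3) √S = (1/0.024) × 2.117^(2/3) × √0.031 = 12.1 m/s. Hydraulic depth D_h = A/T = 38.93/6.61 = 5.89 m.
Froude number Fr = V/√(g·D_h) = 12.1/√(9.81×5.89) = 1.59, which is greater than 1, so the flow is supercritical.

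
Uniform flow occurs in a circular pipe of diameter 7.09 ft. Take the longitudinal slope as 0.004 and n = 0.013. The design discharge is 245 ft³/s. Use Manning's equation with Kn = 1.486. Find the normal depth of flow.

y_n = 3.9 ft

Manning's equation rearranged: A R^(2/3) = nQ / (1.486·√S) = 0.013 × 245 / (1.486 × √0.004) = 33.89.
Try y = 4.72 ft: A R^(2/3) = 45.24 — too large.
Try y = 3.21 ft: A R^(2/3) = 24.35 — too small.
Try y = 3.9 ft: A R^(2/3) = 33.88 — ≈ 33.89.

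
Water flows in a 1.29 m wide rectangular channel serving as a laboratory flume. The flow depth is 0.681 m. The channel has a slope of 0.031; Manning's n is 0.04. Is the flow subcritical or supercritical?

subcritical

Flow area A = b·y = 1.29 × 0.681 = 0.8785 m². Wetted perimeter P = b + 2y = 1.29 + 2×0.681 = 2.652 m.
Hydraulic radius R = A/P = 0.8785/2.652 = 0.3313 m.
V = (1/n) R^(2/3) √S = (1/0.04) × 0.3313^(2/3) × √0.031 = 2.107 m/s. Hydraulic depth D_h = A/T = 0.8785/1.29 = 0.681 m.
Froude number Fr = V/√(g·D_h) = 2.107/√(9.81×0.681) = 0.815, which is less than 1, so the flow is subcritical.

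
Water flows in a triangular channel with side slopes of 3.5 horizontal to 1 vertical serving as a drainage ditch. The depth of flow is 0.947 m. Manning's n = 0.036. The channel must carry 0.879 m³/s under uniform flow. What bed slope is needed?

S = 0.00029

For a triangular section with side slope z = 3.5: A = zy² = 3.5×0.947² = 3.139 m²; P = 2y√(1+z²) = 2×0.947×3.64 = 6.894 m.
Hydraulic radius R = A/P = 3.139/6.894 = 0.4553 m.
From Manning's equation, S = [nQ / (1 A R^(2/3))]² = [0.036 × 0.879 / (1 × 3.139 × 0.4553^(2/3))]² = 0.00029.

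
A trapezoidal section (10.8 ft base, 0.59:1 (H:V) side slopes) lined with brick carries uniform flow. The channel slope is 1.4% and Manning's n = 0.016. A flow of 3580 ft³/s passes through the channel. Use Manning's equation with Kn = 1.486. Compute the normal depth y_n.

y_n = 8.02 ft

Manning's equation rearranged: A R^(2/3) = nQ / (1.486·√S) = 0.016 × 3580 / (1.486 × √0.014) = 325.8.
Trying y = 9.93 ft: A R^(2/3) = 476.3 — over.
Trying y = 5.66 ft: A R^(2/3) = 178.9 — short.
Trying y = 8.02 ft: A R^(2/3) = 326 — close enough.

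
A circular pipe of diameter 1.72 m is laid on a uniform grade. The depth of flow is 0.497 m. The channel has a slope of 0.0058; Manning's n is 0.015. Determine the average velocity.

For a circular section of diameter D = 1.72 m at depth y = 0.497 m, the central angle is θ = 2 arccos(1 − 2y/D) = 2.27 rad. Then A = (D²/8)(θ − sin θ) = 0.5565 m² and P = Dθ/2 = 1.952 m.
Hydraulic radius R = A/P = 0.5565/1.952 = 0.285 m.
From Manning's equation, V = (1/n) R^(2/3) S^(1/2) = (1/0.015) × 0.285^(2/3) × 0.0058^(1/2) = 2.2 m/s.

V = 2.2 m/s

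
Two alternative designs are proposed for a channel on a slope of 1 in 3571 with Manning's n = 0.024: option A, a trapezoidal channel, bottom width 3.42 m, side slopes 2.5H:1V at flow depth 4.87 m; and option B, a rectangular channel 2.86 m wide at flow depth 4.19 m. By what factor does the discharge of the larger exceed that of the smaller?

11.4

Channel A: With bottom width b = 3.42 m and side slope z = 2.5: A = (b + zy)y = (3.42 + 2.5×4.87)×4.87 = 75.95 m²; P = b + 2y√(1+z²) = 3.42 + 2×4.87×2.693 = 29.65 m. Hydraulic radius R = A/P = 75.95/29.65 = 2.562 m. Q_A = (1/0.024)·75.95·2.562^(2/3)·√0.00028 = 99.15 m³/s.
Channel B: Flow area A = b·y = 2.86 × 4.19 = 11.98 m². Wetted perimeter P = b + 2y = 2.86 + 2×4.19 = 11.24 m. Hydraulic radius R = A/P = 11.98/11.24 = 1.066 m. Q_B = (1/0.024)·11.98·1.066^(2/3)·√0.00028 = 8.72 m³/s.
The larger discharge is 99.15 m³/s and the smaller is 8.72 m³/s; the ratio is 11.4.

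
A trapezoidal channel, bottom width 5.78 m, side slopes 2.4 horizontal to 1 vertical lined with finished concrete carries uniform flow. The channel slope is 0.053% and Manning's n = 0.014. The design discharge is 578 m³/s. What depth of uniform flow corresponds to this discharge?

Manning's equation rearranged: A R^(2/3) = nQ / (1·√S) = 0.014 × 578 / (√0.00053) = 351.5.
Try y = 4.8 m: A R^(2/3) = 161.1 — short.
Try y = 6.76 m: A R^(2/3) = 351.6 — close enough.

y_n = 6.76 m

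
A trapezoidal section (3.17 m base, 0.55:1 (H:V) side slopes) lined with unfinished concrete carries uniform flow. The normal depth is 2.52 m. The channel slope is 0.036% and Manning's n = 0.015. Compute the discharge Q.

With bottom width b = 3.17 m and side slope z = 0.55: A = (b + zy)y = (3.17 + 0.55×2.52)×2.52 = 11.48 m²; P = b + 2y√(1+z²) = 3.17 + 2×2.52×1.141 = 8.922 m.
Hydraulic radius R = A/P = 11.48/8.922 = 1.287 m.
Manning's equation: Q = (1/n) A R^(2/3) S^(1/2) = (1/0.015) × 11.48 × 1.287^(2/3) × 0.00036^(1/2) = 17.2 m³/s.

Q = 17.2 m³/s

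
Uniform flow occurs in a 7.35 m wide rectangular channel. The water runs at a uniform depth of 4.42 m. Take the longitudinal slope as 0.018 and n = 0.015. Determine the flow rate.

Q = 462 m³/s

Flow area A = b·y = 7.35 × 4.42 = 32.49 m². Wetted perimeter P = b + 2y = 7.35 + 2×4.42 = 16.19 m.
Hydraulic radius R = A/P = 32.49/16.19 = 2.007 m.
Manning's equation: Q = (1/n) A R^(2/3) S^(1/2) = (1/0.015) × 32.49 × 2.007^(2/3) × 0.018^(1/2) = 462 m³/s.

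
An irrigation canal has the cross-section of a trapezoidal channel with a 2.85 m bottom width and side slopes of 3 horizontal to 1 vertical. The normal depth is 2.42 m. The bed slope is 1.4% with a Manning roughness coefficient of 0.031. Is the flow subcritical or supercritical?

With bottom width b = 2.85 m and side slope z = 3: A = (b + zy)y = (2.85 + 3×2.42)×2.42 = 24.47 m²; P = b + 2y√(1+z²) = 2.85 + 2×2.42×3.162 = 18.16 m.
Hydraulic radius R = A/P = 24.47/18.16 = 1.348 m.
V = (1/n) R^(2/3) √S = (1/0.031) × 1.348^(2/3) × √0.014 = 4.657 m/s. Hydraulic depth D_h = A/T = 24.47/17.37 = 1.409 m.
Froude number Fr = V/√(g·D_h) = 4.657/√(9.81×1.409) = 1.25, which is greater than 1, so the flow is supercritical.

supercritical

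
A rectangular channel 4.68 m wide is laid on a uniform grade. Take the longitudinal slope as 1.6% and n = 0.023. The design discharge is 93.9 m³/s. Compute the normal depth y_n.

Manning's equation rearranged: A R^(2/3) = nQ / (1·√S) = 0.023 × 93.9 / (√0.016) = 17.07.
At y = 3.3 m: A R^(2/3) = 19.04 — high.
At y = 3.03 m: A R^(2/3) = 17.07 — close enough.

y_n = 3.03 m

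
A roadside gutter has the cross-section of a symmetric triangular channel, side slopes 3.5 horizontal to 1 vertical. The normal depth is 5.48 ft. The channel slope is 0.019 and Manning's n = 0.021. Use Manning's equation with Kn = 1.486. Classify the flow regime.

supercritical

For a triangular section with side slope z = 3.5: A = zy² = 3.5×5.48² = 105.1 ft²; P = 2y√(1+z²) = 2×5.48×3.64 = 39.9 ft.
Hydraulic radius R = A/P = 105.1/39.9 = 2.635 ft.
V = (1.486/n) R^(2/3) √S = (1.486/0.021) × 2.635^(2/3) × √0.019 = 18.61 ft/s. Hydraulic depth D_h = A/T = 105.1/38.36 = 2.74 ft.
Froude number Fr = V/√(g·D_h) = 18.61/√(32.2×2.74) = 1.98, which is greater than 1, so the flow is supercritical.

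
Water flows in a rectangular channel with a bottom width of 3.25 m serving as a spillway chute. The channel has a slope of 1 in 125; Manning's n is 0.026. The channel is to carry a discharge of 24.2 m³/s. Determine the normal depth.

y_n = 2.25 m

Manning's equation rearranged: A R^(2/3) = nQ / (1·√S) = 0.026 × 24.2 / (√0.008) = 7.035.
Trying y = 2.69 m: A R^(2/3) = 8.818 — over.
Trying y = 1.92 m: A R^(2/3) = 5.731 — short.
Trying y = 2.25 m: A R^(2/3) = 7.035 — close enough.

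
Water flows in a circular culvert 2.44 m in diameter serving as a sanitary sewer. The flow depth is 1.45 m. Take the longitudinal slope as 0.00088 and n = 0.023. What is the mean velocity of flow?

V = 0.992 m/s

For a circular section of diameter D = 2.44 m at depth y = 1.45 m, the central angle is θ = 2 arccos(1 − 2y/D) = 3.521 rad. Then A = (D²/8)(θ − sin θ) = 2.896 m² and P = Dθ/2 = 4.296 m.
Hydraulic radius R = A/P = 2.896/4.296 = 0.6742 m.
From Manning's equation, V = (1/n) R^(2/3) S^(1/2) = (1/0.023) × 0.6742^(2/3) × 0.00088^(1/2) = 0.992 m/s.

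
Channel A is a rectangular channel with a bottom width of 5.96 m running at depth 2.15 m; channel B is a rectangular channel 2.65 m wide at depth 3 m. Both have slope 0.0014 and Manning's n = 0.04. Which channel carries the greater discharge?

Channel A: Flow area A = b·y = 5.96 × 2.15 = 12.81 m². Wetted perimeter P = b + 2y = 5.96 + 2×2.15 = 10.26 m. Hydraulic radius R = A/P = 12.81/10.26 = 1.249 m. Q_A = (1/0.04)·12.81·1.249^(2/3)·√0.0014 = 13.9 m³/s.
Channel B: Flow area A = b·y = 2.65 × 3 = 7.95 m². Wetted perimeter P = b + 2y = 2.65 + 2×3 = 8.65 m. Hydraulic radius R = A/P = 7.95/8.65 = 0.9191 m. Q_B = (1/0.04)·7.95·0.9191^(2/3)·√0.0014 = 7.03 m³/s.
Q_A = 13.9 m³/s vs Q_B = 7.03 m³/s, so channel A carries more.

channel A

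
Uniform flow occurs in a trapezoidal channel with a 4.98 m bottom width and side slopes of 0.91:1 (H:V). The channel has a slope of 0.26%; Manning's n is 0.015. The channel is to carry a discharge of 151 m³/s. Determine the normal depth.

y_n = 3.47 m

Manning's equation rearranged: A R^(2/3) = nQ / (1·√S) = 0.015 × 151 / (√0.0026) = 44.42.
Try y = 4.36 m: A R^(2/3) = 68.49 — over.
Try y = 2.42 m: A R^(2/3) = 22.86 — short.
Try y = 3.47 m: A R^(2/3) = 44.31 — ≈ 44.42.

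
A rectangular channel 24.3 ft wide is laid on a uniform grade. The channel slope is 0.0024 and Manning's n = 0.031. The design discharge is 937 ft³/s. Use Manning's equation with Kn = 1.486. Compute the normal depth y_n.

y_n = 6.34 ft

Manning's equation rearranged: A R^(2/3) = nQ / (1.486·√S) = 0.031 × 937 / (1.486 × √0.0024) = 399.
Try y = 7.56 ft: A R^(2/3) = 512.5 — too large.
Try y = 5.54 ft: A R^(2/3) = 328.1 — too small.
Try y = 6.34 ft: A R^(2/3) = 398.9 — close enough.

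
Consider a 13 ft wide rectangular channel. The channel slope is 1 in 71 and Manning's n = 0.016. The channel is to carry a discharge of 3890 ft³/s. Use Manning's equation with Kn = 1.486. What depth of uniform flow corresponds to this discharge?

Manning's equation rearranged: A R^(2/3) = nQ / (1.486·√S) = 0.016 × 3890 / (1.486 × √0.01408) = 352.9.
At y = 7.96 ft: A R^(2/3) = 242.1 — too small.
At y = 10.7 ft: A R^(2/3) = 353.1 — close enough.

y_n = 10.7 ft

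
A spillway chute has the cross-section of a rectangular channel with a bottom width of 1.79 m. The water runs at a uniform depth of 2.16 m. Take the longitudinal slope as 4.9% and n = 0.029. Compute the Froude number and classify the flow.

supercritical

Flow area A = b·y = 1.79 × 2.16 = 3.866 m². Wetted perimeter P = b + 2y = 1.79 + 2×2.16 = 6.11 m.
Hydraulic radius R = A/P = 3.866/6.11 = 0.6328 m.
V = (1/n) R^(2/3) √S = (1/0.029) × 0.6328^(2/3) × √0.049 = 5.626 m/s. Hydraulic depth D_h = A/T = 3.866/1.79 = 2.16 m.
Froude number Fr = V/√(g·D_h) = 5.626/√(9.81×2.16) = 1.22, which is greater than 1, so the flow is supercritical.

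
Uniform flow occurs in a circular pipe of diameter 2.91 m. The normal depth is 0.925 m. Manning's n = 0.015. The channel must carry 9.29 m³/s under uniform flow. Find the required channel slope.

S = 0.014

For a circular section of diameter D = 2.91 m at depth y = 0.925 m, the central angle is θ = 2 arccos(1 − 2y/D) = 2.396 rad. Then A = (D²/8)(θ − sin θ) = 1.818 m² and P = Dθ/2 = 3.486 m.
Hydraulic radius R = A/P = 1.818/3.486 = 0.5215 m.
From Manning's equation, S = [nQ / (1 A R^(2/3))]² = [0.015 × 9.29 / (1 × 1.818 × 0.5215^(2/3))]² = 0.014.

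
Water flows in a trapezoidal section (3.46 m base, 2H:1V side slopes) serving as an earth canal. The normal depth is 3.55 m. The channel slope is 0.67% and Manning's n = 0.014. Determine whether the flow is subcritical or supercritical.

supercritical

With bottom width b = 3.46 m and side slope z = 2: A = (b + zy)y = (3.46 + 2×3.55)×3.55 = 37.49 m²; P = b + 2y√(1+z²) = 3.46 + 2×3.55×2.236 = 19.34 m.
Hydraulic radius R = A/P = 37.49/19.34 = 1.939 m.
V = (1/n) R^(2/3) √S = (1/0.014) × 1.939^(2/3) × √0.0067 = 9.091 m/s. Hydraulic depth D_h = A/T = 37.49/17.66 = 2.123 m.
Froude number Fr = V/√(g·D_h) = 9.091/√(9.81×2.123) = 1.99, which is greater than 1, so the flow is supercritical.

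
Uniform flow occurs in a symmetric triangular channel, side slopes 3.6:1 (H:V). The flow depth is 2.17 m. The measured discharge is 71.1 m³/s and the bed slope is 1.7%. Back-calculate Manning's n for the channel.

n = 0.032

For a triangular section with side slope z = 3.6: A = zy² = 3.6×2.17² = 16.95 m²; P = 2y√(1+z²) = 2×2.17×3.736 = 16.22 m.
Hydraulic radius R = A/P = 16.95/16.22 = 1.045 m.
Rearranging Manning's equation: n = (1/Q) A R^(2/3) S^(1/2) = (1/71.1) × 16.95 × 1.045^(2/3) × √0.017 = 0.032.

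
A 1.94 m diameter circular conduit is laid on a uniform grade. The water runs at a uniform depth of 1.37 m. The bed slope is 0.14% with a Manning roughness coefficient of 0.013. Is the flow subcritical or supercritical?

subcritical

For a circular section of diameter D = 1.94 m at depth y = 1.37 m, the central angle is θ = 2 arccos(1 − 2y/D) = 3.992 rad. Then A = (D²/8)(θ − sin θ) = 2.231 m² and P = Dθ/2 = 3.872 m.
Hydraulic radius R = A/P = 2.231/3.872 = 0.5763 m.
V = (1/n) R^(2/3) √S = (1/0.013) × 0.5763^(2/3) × √0.0014 = 1.993 m/s. Hydraulic depth D_h = A/T = 2.231/1.767 = 1.263 m.
Froude number Fr = V/√(g·D_h) = 1.993/√(9.81×1.263) = 0.566, which is less than 1, so the flow is subcritical.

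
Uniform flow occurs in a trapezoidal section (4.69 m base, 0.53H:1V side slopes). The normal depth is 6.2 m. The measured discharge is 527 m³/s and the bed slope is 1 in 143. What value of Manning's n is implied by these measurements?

With bottom width b = 4.69 m and side slope z = 0.53: A = (b + zy)y = (4.69 + 0.53×6.2)×6.2 = 49.45 m²; P = b + 2y√(1+z²) = 4.69 + 2×6.2×1.132 = 18.72 m.
Hydraulic radius R = A/P = 49.45/18.72 = 2.641 m.
Rearranging Manning's equation: n = (1/Q) A R^(2/3) S^(1/2) = (1/527) × 49.45 × 2.641^(2/3) × √0.006993 = 0.015.

n = 0.015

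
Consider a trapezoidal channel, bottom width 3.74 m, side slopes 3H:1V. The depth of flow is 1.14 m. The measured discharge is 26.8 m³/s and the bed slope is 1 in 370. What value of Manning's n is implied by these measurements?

n = 0.013

With bottom width b = 3.74 m and side slope z = 3: A = (b + zy)y = (3.74 + 3×1.14)×1.14 = 8.162 m²; P = b + 2y√(1+z²) = 3.74 + 2×1.14×3.162 = 10.95 m.
Hydraulic radius R = A/P = 8.162/10.95 = 0.7454 m.
Rearranging Manning's equation: n = (1/Q) A R^(2/3) S^(1/2) = (1/26.8) × 8.162 × 0.7454^(2/3) × √0.002703 = 0.013.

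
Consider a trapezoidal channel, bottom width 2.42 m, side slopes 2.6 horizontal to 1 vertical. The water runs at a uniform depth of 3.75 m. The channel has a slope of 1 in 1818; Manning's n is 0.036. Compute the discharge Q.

With bottom width b = 2.42 m and side slope z = 2.6: A = (b + zy)y = (2.42 + 2.6×3.75)×3.75 = 45.64 m²; P = b + 2y√(1+z²) = 2.42 + 2×3.75×2.786 = 23.31 m.
Hydraulic radius R = A/P = 45.64/23.31 = 1.958 m.
Manning's equation: Q = (1/n) A R^(2/3) S^(1/2) = (1/0.036) × 45.64 × 1.958^(2/3) × 0.0005501^(1/2) = 46.5 m³/s.

Q = 46.5 m³/s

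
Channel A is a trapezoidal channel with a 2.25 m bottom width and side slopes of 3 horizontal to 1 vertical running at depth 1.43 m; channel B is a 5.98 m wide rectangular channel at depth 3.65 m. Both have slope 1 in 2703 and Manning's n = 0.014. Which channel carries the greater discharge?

channel B

Channel A: With bottom width b = 2.25 m and side slope z = 3: A = (b + zy)y = (2.25 + 3×1.43)×1.43 = 9.352 m²; P = b + 2y√(1+z²) = 2.25 + 2×1.43×3.162 = 11.29 m. Hydraulic radius R = A/P = 9.352/11.29 = 0.8281 m. Q_A = (1/0.014)·9.352·0.8281^(2/3)·√0.00037 = 11.33 m³/s.
Channel B: Flow area A = b·y = 5.98 × 3.65 = 21.83 m². Wetted perimeter P = b + 2y = 5.98 + 2×3.65 = 13.28 m. Hydraulic radius R = A/P = 21.83/13.28 = 1.644 m. Q_B = (1/0.014)·21.83·1.644^(2/3)·√0.00037 = 41.76 m³/s.
Q_A = 11.33 m³/s vs Q_B = 41.76 m³/s, so channel B carries more.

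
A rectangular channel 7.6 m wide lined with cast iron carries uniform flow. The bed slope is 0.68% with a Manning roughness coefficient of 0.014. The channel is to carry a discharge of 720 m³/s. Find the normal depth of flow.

Manning's equation rearranged: A R^(2/3) = nQ / (1·√S) = 0.014 × 720 / (√0.0068) = 122.2.
Try y = 7.45 m: A R^(2/3) = 104.8 — too small.
Try y = 9.16 m: A R^(2/3) = 134.5 — too large.
Try y = 8.46 m: A R^(2/3) = 122.3 — matches.

y_n = 8.46 m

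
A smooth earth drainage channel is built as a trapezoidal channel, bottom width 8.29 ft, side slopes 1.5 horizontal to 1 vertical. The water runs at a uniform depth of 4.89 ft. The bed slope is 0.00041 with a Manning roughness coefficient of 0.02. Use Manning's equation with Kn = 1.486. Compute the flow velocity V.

With bottom width b = 8.29 ft and side slope z = 1.5: A = (b + zy)y = (8.29 + 1.5×4.89)×4.89 = 76.41 ft²; P = b + 2y√(1+z²) = 8.29 + 2×4.89×1.803 = 25.92 ft.
Hydraulic radius R = A/P = 76.41/25.92 = 2.948 ft.
From Manning's equation, V = (1.486/n) R^(2/3) S^(1/2) = (1.486/0.02) × 2.948^(2/3) × 0.00041^(1/2) = 3.09 ft/s.

V = 3.09 ft/s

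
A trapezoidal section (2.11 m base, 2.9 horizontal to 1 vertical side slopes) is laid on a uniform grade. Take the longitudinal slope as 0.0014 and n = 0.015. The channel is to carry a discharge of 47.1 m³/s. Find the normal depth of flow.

y_n = 2.1 m

Manning's equation rearranged: A R^(2/3) = nQ / (1·√S) = 0.015 × 47.1 / (√0.0014) = 18.88.
Try y = 2.47 m: A R^(2/3) = 27.65 — high.
Try y = 1.8 m: A R^(2/3) = 13.22 — low.
Try y = 2.1 m: A R^(2/3) = 18.88 — close enough.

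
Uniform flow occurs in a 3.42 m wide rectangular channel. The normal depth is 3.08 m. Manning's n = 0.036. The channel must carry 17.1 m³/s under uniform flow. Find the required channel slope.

S = 0.00301

Flow area A = b·y = 3.42 × 3.08 = 10.53 m². Wetted perimeter P = b + 2y = 3.42 + 2×3.08 = 9.58 m.
Hydraulic radius R = A/P = 10.53/9.58 = 1.1 m.
From Manning's equation, S = [nQ / (1 A R^(2/3))]² = [0.036 × 17.1 / (1 × 10.53 × 1.1^(2/3))]² = 0.00301.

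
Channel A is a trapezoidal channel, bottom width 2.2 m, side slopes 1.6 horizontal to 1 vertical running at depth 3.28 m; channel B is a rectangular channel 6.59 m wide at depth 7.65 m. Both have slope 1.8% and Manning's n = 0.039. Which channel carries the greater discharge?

channel B

Channel A: With bottom width b = 2.2 m and side slope z = 1.6: A = (b + zy)y = (2.2 + 1.6×3.28)×3.28 = 24.43 m²; P = b + 2y√(1+z²) = 2.2 + 2×3.28×1.887 = 14.58 m. Hydraulic radius R = A/P = 24.43/14.58 = 1.676 m. Q_A = (1/0.039)·24.43·1.676^(2/3)·√0.018 = 118.6 m³/s.
Channel B: Flow area A = b·y = 6.59 × 7.65 = 50.41 m². Wetted perimeter P = b + 2y = 6.59 + 2×7.65 = 21.89 m. Hydraulic radius R = A/P = 50.41/21.89 = 2.303 m. Q_B = (1/0.039)·50.41·2.303^(2/3)·√0.018 = 302.4 m³/s.
Q_A = 118.6 m³/s vs Q_B = 302.4 m³/s, so channel B carries more.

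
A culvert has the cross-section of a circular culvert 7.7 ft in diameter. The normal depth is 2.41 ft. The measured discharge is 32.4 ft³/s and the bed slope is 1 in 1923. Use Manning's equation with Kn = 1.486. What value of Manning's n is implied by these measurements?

n = 0.016

For a circular section of diameter D = 7.7 ft at depth y = 2.41 ft, the central angle is θ = 2 arccos(1 − 2y/D) = 2.375 rad. Then A = (D²/8)(θ − sin θ) = 12.46 ft² and P = Dθ/2 = 9.143 ft.
Hydraulic radius R = A/P = 12.46/9.143 = 1.363 ft.
Rearranging Manning's equation: n = (1.486/Q) A R^(2/3) S^(1/2) = (1.486/32.4) × 12.46 × 1.363^(2/3) × √0.00052 = 0.016.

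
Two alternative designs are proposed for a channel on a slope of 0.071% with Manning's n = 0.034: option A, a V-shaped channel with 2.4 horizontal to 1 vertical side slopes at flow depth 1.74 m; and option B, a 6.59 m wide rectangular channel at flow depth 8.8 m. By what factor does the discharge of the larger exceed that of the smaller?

Channel A: For a triangular section with side slope z = 2.4: A = zy² = 2.4×1.74² = 7.266 m²; P = 2y√(1+z²) = 2×1.74×2.6 = 9.048 m. Hydraulic radius R = A/P = 7.266/9.048 = 0.8031 m. Q_A = (1/0.034)·7.266·0.8031^(2/3)·√0.00071 = 4.92 m³/s.
Channel B: Flow area A = b·y = 6.59 × 8.8 = 57.99 m². Wetted perimeter P = b + 2y = 6.59 + 2×8.8 = 24.19 m. Hydraulic radius R = A/P = 57.99/24.19 = 2.397 m. Q_B = (1/0.034)·57.99·2.397^(2/3)·√0.00071 = 81.41 m³/s.
The larger discharge is 81.41 m³/s and the smaller is 4.92 m³/s; the ratio is 16.5.

16.5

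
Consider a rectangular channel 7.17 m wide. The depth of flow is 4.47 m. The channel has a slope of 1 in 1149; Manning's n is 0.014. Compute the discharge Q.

Q = 107 m³/s

Flow area A = b·y = 7.17 × 4.47 = 32.05 m². Wetted perimeter P = b + 2y = 7.17 + 2×4.47 = 16.11 m.
Hydraulic radius R = A/P = 32.05/16.11 = 1.989 m.
Manning's equation: Q = (1/n) A R^(2/3) S^(1/2) = (1/0.014) × 32.05 × 1.989^(2/3) × 0.0008703^(1/2) = 107 m³/s.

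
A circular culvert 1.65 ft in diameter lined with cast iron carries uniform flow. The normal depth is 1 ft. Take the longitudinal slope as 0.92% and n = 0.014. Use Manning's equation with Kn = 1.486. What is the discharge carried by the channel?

For a circular section of diameter D = 1.65 ft at depth y = 1 ft, the central angle is θ = 2 arccos(1 − 2y/D) = 3.569 rad. Then A = (D²/8)(θ − sin θ) = 1.356 ft² and P = Dθ/2 = 2.944 ft.
Hydraulic radius R = A/P = 1.356/2.944 = 0.4604 ft.
Manning's equation: Q = (1.486/n) A R^(2/3) S^(1/2) = (1.486/0.014) × 1.356 × 0.4604^(2/3) × 0.0092^(1/2) = 8.23 ft³/s.

Q = 8.23 ft³/s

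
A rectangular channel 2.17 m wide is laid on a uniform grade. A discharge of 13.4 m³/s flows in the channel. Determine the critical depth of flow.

For a rectangular channel, critical depth y_c = (q²/g)^(1/3) where q = Q/b = 13.4/2.17 = 6.175 m²/s.
So y_c = (6.175²/9.81)^(1/3) = 1.57 m.

y_c = 1.57 m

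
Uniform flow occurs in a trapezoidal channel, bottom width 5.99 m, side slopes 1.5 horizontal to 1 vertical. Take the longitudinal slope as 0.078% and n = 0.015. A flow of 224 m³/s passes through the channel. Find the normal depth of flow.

y_n = 4.74 m

Manning's equation rearranged: A R^(2/3) = nQ / (1·√S) = 0.015 × 224 / (√0.00078) = 120.3.
Try y = 5.86 m: A R^(2/3) = 187.8 — too large.
Try y = 4.08 m: A R^(2/3) = 88.24 — too small.
Try y = 4.74 m: A R^(2/3) = 120.1 — ≈ 120.3.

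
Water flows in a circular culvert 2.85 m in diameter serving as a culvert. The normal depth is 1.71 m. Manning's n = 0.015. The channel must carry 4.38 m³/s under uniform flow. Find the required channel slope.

For a circular section of diameter D = 2.85 m at depth y = 1.71 m, the central angle is θ = 2 arccos(1 − 2y/D) = 3.544 rad. Then A = (D²/8)(θ − sin θ) = 3.997 m² and P = Dθ/2 = 5.051 m.
Hydraulic radius R = A/P = 3.997/5.051 = 0.7913 m.
From Manning's equation, S = [nQ / (1 A R^(2/3))]² = [0.015 × 4.38 / (1 × 3.997 × 0.7913^(2/3))]² = 0.000369.

S = 0.000369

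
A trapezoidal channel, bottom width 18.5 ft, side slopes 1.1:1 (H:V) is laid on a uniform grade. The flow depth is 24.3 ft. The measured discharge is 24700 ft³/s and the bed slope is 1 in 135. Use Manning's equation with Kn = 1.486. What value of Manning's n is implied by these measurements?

With bottom width b = 18.5 ft and side slope z = 1.1: A = (b + zy)y = (18.5 + 1.1×24.3)×24.3 = 1099 ft²; P = b + 2y√(1+z²) = 18.5 + 2×24.3×1.487 = 90.75 ft.
Hydraulic radius R = A/P = 1099/90.75 = 12.11 ft.
Rearranging Manning's equation: n = (1.486/Q) A R^(2/3) S^(1/2) = (1.486/24700) × 1099 × 12.11^(2/3) × √0.007407 = 0.03.

n = 0.03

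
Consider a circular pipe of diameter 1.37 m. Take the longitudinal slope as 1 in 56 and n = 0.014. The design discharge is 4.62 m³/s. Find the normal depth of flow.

y_n = 0.821 m

Manning's equation rearranged: A R^(2/3) = nQ / (1·√S) = 0.014 × 4.62 / (√0.01786) = 0.484.
Trying y = 0.696 m: A R^(2/3) = 0.3707 — low.
Trying y = 0.963 m: A R^(2/3) = 0.6074 — high.
Trying y = 0.821 m: A R^(2/3) = 0.4839 — matches.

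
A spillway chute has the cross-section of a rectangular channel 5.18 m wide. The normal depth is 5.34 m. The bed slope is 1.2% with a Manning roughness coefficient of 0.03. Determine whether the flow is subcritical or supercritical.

subcritical

Flow area A = b·y = 5.18 × 5.34 = 27.66 m². Wetted perimeter P = b + 2y = 5.18 + 2×5.34 = 15.86 m.
Hydraulic radius R = A/P = 27.66/15.86 = 1.744 m.
V = (1/n) R^(2/3) √S = (1/0.03) × 1.744^(2/3) × √0.012 = 5.291 m/s. Hydraulic depth D_h = A/T = 27.66/5.18 = 5.34 m.
Froude number Fr = V/√(g·D_h) = 5.291/√(9.81×5.34) = 0.731, which is less than 1, so the flow is subcritical.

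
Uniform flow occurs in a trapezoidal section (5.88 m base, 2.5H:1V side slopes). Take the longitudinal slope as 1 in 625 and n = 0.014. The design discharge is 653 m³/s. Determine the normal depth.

Manning's equation rearranged: A R^(2/3) = nQ / (1·√S) = 0.014 × 653 / (√0.0016) = 228.5.
Trying y = 4.02 m: A R^(2/3) = 112.4 — too small.
Trying y = 7.06 m: A R^(2/3) = 403.4 — too large.
Trying y = 5.52 m: A R^(2/3) = 228.5 — ≈ 228.5.

y_n = 5.52 m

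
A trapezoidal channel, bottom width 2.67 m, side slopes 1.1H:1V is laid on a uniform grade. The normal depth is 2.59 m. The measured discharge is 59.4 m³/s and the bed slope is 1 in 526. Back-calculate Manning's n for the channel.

With bottom width b = 2.67 m and side slope z = 1.1: A = (b + zy)y = (2.67 + 1.1×2.59)×2.59 = 14.29 m²; P = b + 2y√(1+z²) = 2.67 + 2×2.59×1.487 = 10.37 m.
Hydraulic radius R = A/P = 14.29/10.37 = 1.378 m.
Rearranging Manning's equation: n = (1/Q) A R^(2/3) S^(1/2) = (1/59.4) × 14.29 × 1.378^(2/3) × √0.001901 = 0.013.

n = 0.013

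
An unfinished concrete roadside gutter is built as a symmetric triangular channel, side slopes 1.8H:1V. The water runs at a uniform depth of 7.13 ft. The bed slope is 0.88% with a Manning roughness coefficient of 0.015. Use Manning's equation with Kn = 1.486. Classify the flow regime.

For a triangular section with side slope z = 1.8: A = zy² = 1.8×7.13² = 91.51 ft²; P = 2y√(1+z²) = 2×7.13×2.059 = 29.36 ft.
Hydraulic radius R = A/P = 91.51/29.36 = 3.116 ft.
V = (1.486/n) R^(2/3) √S = (1.486/0.015) × 3.116^(2/3) × √0.0088 = 19.83 ft/s. Hydraulic depth D_h = A/T = 91.51/25.67 = 3.565 ft.
Froude number Fr = V/√(g·D_h) = 19.83/√(32.2×3.565) = 1.85, which is greater than 1, so the flow is supercritical.

supercritical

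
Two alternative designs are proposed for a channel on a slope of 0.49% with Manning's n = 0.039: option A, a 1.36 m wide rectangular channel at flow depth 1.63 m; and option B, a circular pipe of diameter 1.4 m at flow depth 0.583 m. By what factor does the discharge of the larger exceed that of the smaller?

4.9

Channel A: Flow area A = b·y = 1.36 × 1.63 = 2.217 m². Wetted perimeter P = b + 2y = 1.36 + 2×1.63 = 4.62 m. Hydraulic radius R = A/P = 2.217/4.62 = 0.4798 m. Q_A = (1/0.039)·2.217·0.4798^(2/3)·√0.0049 = 2.439 m³/s.
Channel B: For a circular section of diameter D = 1.4 m at depth y = 0.583 m, the central angle is θ = 2 arccos(1 − 2y/D) = 2.806 rad. Then A = (D²/8)(θ − sin θ) = 0.6067 m² and P = Dθ/2 = 1.964 m. Hydraulic radius R = A/P = 0.6067/1.964 = 0.3089 m. Q_B = (1/0.039)·0.6067·0.3089^(2/3)·√0.0049 = 0.4976 m³/s.
The larger discharge is 2.439 m³/s and the smaller is 0.4976 m³/s; the ratio is 4.9.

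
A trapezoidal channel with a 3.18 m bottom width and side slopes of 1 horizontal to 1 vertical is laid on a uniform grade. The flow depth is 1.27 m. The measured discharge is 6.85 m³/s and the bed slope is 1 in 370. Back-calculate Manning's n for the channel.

With bottom width b = 3.18 m and side slope z = 1: A = (b + zy)y = (3.18 + 1×1.27)×1.27 = 5.652 m²; P = b + 2y√(1+z²) = 3.18 + 2×1.27×1.414 = 6.772 m.
Hydraulic radius R = A/P = 5.652/6.772 = 0.8345 m.
Rearranging Manning's equation: n = (1/Q) A R^(2/3) S^(1/2) = (1/6.85) × 5.652 × 0.8345^(2/3) × √0.002703 = 0.038.

n = 0.038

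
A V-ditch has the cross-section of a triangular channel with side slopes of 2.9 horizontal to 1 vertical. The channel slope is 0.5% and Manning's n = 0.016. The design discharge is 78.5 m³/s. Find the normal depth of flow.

Manning's equation rearranged: A R^(2/3) = nQ / (1·√S) = 0.016 × 78.5 / (√0.005) = 17.76.
At y = 2.92 m: A R^(2/3) = 30.65 — too large.
At y = 1.88 m: A R^(2/3) = 9.474 — too small.
At y = 2.38 m: A R^(2/3) = 17.77 — close enough.

y_n = 2.38 m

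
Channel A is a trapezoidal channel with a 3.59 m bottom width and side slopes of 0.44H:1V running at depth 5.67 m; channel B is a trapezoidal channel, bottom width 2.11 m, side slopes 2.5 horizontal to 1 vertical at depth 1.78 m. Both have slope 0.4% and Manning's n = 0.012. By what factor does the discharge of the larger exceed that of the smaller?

Channel A: With bottom width b = 3.59 m and side slope z = 0.44: A = (b + zy)y = (3.59 + 0.44×5.67)×5.67 = 34.5 m²; P = b + 2y√(1+z²) = 3.59 + 2×5.67×1.093 = 15.98 m. Hydraulic radius R = A/P = 34.5/15.98 = 2.159 m. Q_A = (1/0.012)·34.5·2.159^(2/3)·√0.004 = 303.8 m³/s.
Channel B: With bottom width b = 2.11 m and side slope z = 2.5: A = (b + zy)y = (2.11 + 2.5×1.78)×1.78 = 11.68 m²; P = b + 2y√(1+z²) = 2.11 + 2×1.78×2.693 = 11.7 m. Hydraulic radius R = A/P = 11.68/11.7 = 0.9984 m. Q_B = (1/0.012)·11.68·0.9984^(2/3)·√0.004 = 61.48 m³/s.
The larger discharge is 303.8 m³/s and the smaller is 61.48 m³/s; the ratio is 4.94.

4.94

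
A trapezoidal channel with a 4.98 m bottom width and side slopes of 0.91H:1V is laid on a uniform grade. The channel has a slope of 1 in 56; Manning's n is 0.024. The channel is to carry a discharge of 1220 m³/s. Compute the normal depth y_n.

Manning's equation rearranged: A R^(2/3) = nQ / (1·√S) = 0.024 × 1220 / (√0.01786) = 219.1.
At y = 8.93 m: A R^(2/3) = 295.8 — too large.
At y = 5.93 m: A R^(2/3) = 125.9 — too small.
At y = 7.75 m: A R^(2/3) = 218.9 — close enough.

y_n = 7.75 m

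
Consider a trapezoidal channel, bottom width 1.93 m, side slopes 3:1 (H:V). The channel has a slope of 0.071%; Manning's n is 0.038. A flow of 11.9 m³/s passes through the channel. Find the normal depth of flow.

y_n = 2.01 m

Manning's equation rearranged: A R^(2/3) = nQ / (1·√S) = 0.038 × 11.9 / (√0.00071) = 16.97.
Trying y = 1.67 m: A R^(2/3) = 11.02 — low.
Trying y = 2.23 m: A R^(2/3) = 21.69 — high.
Trying y = 2.01 m: A R^(2/3) = 16.97 — close enough.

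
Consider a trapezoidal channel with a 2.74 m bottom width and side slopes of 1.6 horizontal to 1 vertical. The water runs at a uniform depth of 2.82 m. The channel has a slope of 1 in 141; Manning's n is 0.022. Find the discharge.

With bottom width b = 2.74 m and side slope z = 1.6: A = (b + zy)y = (2.74 + 1.6×2.82)×2.82 = 20.45 m²; P = b + 2y√(1+z²) = 2.74 + 2×2.82×1.887 = 13.38 m.
Hydraulic radius R = A/P = 20.45/13.38 = 1.528 m.
Manning's equation: Q = (1/n) A R^(2/3) S^(1/2) = (1/0.022) × 20.45 × 1.528^(2/3) × 0.007092^(1/2) = 104 m³/s.

Q = 104 m³/s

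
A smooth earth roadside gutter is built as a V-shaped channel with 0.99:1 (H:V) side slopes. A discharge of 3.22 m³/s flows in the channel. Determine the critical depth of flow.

y_c = 1.17 m

At critical depth, Q² T / (g A³) = 1, i.e. A³/T = Q²/g = 3.22²/9.81 = 1.057.
Trying y = 0.821 m: A³/T = 0.1828 — low.
Trying y = 1.39 m: A³/T = 2.543 — high.
Trying y = 1.17 m: A³/T = 1.074 — matches.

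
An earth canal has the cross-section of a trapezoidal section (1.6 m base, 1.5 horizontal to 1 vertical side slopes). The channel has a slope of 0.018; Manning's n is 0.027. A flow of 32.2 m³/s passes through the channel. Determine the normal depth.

Manning's equation rearranged: A R^(2/3) = nQ / (1·√S) = 0.027 × 32.2 / (√0.018) = 6.48.
Trying y = 1.45 m: A R^(2/3) = 4.724 — short.
Trying y = 1.84 m: A R^(2/3) = 7.884 — over.
Trying y = 1.68 m: A R^(2/3) = 6.471 — matches.

y_n = 1.68 m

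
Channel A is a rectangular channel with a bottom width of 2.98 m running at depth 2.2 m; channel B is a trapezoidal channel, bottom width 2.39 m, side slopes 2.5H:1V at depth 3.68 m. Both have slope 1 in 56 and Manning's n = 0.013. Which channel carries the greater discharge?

Channel A: Flow area A = b·y = 2.98 × 2.2 = 6.556 m². Wetted perimeter P = b + 2y = 2.98 + 2×2.2 = 7.38 m. Hydraulic radius R = A/P = 6.556/7.38 = 0.8883 m. Q_A = (1/0.013)·6.556·0.8883^(2/3)·√0.01786 = 62.28 m³/s.
Channel B: With bottom width b = 2.39 m and side slope z = 2.5: A = (b + zy)y = (2.39 + 2.5×3.68)×3.68 = 42.65 m²; P = b + 2y√(1+z²) = 2.39 + 2×3.68×2.693 = 22.21 m. Hydraulic radius R = A/P = 42.65/22.21 = 1.921 m. Q_B = (1/0.013)·42.65·1.921^(2/3)·√0.01786 = 677.4 m³/s.
Q_A = 62.28 m³/s vs Q_B = 677.4 m³/s, so channel B carries more.

channel B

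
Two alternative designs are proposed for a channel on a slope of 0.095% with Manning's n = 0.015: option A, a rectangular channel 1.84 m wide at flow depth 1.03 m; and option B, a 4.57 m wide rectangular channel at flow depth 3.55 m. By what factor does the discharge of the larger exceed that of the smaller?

Channel A: Flow area A = b·y = 1.84 × 1.03 = 1.895 m². Wetted perimeter P = b + 2y = 1.84 + 2×1.03 = 3.9 m. Hydraulic radius R = A/P = 1.895/3.9 = 0.4859 m. Q_A = (1/0.015)·1.895·0.4859^(2/3)·√0.00095 = 2.407 m³/s.
Channel B: Flow area A = b·y = 4.57 × 3.55 = 16.22 m². Wetted perimeter P = b + 2y = 4.57 + 2×3.55 = 11.67 m. Hydraulic radius R = A/P = 16.22/11.67 = 1.39 m. Q_B = (1/0.015)·16.22·1.39^(2/3)·√0.00095 = 41.52 m³/s.
The larger discharge is 41.52 m³/s and the smaller is 2.407 m³/s; the ratio is 17.3.

17.3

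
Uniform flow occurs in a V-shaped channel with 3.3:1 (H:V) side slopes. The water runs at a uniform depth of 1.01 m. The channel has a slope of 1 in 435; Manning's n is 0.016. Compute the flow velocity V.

V = 1.85 m/s

For a triangular section with side slope z = 3.3: A = zy² = 3.3×1.01² = 3.366 m²; P = 2y√(1+z²) = 2×1.01×3.448 = 6.965 m.
Hydraulic radius R = A/P = 3.366/6.965 = 0.4833 m.
From Manning's equation, V = (1/n) R^(2/3) S^(1/2) = (1/0.016) × 0.4833^(2/3) × 0.002299^(1/2) = 1.85 m/s.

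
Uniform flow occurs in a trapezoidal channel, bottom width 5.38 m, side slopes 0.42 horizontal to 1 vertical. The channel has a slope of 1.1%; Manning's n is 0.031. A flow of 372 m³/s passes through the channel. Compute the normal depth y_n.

Manning's equation rearranged: A R^(2/3) = nQ / (1·√S) = 0.031 × 372 / (√0.011) = 110.
Try y = 8.19 m: A R^(2/3) = 154.3 — too large.
Try y = 6.77 m: A R^(2/3) = 109.9 — matches.

y_n = 6.77 m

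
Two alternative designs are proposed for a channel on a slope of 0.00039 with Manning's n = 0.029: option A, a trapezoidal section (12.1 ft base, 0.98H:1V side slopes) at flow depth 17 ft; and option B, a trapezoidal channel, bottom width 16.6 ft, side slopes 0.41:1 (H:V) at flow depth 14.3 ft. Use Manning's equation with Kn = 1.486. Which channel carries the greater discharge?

Channel A: With bottom width b = 12.1 ft and side slope z = 0.98: A = (b + zy)y = (12.1 + 0.98×17)×17 = 488.9 ft²; P = b + 2y√(1+z²) = 12.1 + 2×17×1.4 = 59.7 ft. Hydraulic radius R = A/P = 488.9/59.7 = 8.189 ft. Q_A = (1.486/0.029)·488.9·8.189^(2/3)·√0.00039 = 2010 ft³/s.
Channel B: With bottom width b = 16.6 ft and side slope z = 0.41: A = (b + zy)y = (16.6 + 0.41×14.3)×14.3 = 321.2 ft²; P = b + 2y√(1+z²) = 16.6 + 2×14.3×1.081 = 47.51 ft. Hydraulic radius R = A/P = 321.2/47.51 = 6.761 ft. Q_B = (1.486/0.029)·321.2·6.761^(2/3)·√0.00039 = 1162 ft³/s.
Q_A = 2010 ft³/s vs Q_B = 1162 ft³/s, so channel A carries more.

channel A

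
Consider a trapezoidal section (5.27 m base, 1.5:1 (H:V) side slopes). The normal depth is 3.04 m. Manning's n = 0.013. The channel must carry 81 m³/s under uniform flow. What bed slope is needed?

With bottom width b = 5.27 m and side slope z = 1.5: A = (b + zy)y = (5.27 + 1.5×3.04)×3.04 = 29.88 m²; P = b + 2y√(1+z²) = 5.27 + 2×3.04×1.803 = 16.23 m.
Hydraulic radius R = A/P = 29.88/16.23 = 1.841 m.
From Manning's equation, S = [nQ / (1 A R^(2/3))]² = [0.013 × 81 / (1 × 29.88 × 1.841^(2/3))]² = 0.00055.

S = 0.00055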